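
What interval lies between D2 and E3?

D to E spans two letter names (D-E), plus an octave, so the interval is some kind of ninth.
D2 to E3 is 14 semitones, matching the major ninth exactly, so the quality is major.
(Equivalently, a compound major second: a major second plus an octave.)

major 9th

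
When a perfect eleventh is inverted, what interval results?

perfect fifth

First reduce the compound perfect eleventh to its simple form, a perfect fourth.
The rule of nine gives the new number: 9 − 4 = 5, so a fourth becomes a fifth.
The quality also flips — perfect stays perfect — giving a perfect fifth.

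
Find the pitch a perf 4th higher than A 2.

Four letter names up from A: D.
A perfect fourth spans 5 semitones, so from A2 the target pitch is D3.

D 3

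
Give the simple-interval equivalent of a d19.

diminished 5th

Subtracting seven from the interval number removes an octave: 19 − 14 = 5.
That makes a diminished nineteenth a compound diminished fifth — 2 octaves plus a diminished fifth.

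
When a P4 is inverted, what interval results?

Inverted interval numbers add to nine, so a fourth pairs with a fifth (4 + 5 = 9).
Quality inverts too: perfect stays perfect. That makes the inversion a perfect fifth.

P5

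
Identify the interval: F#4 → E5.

m7

F to E spans seven letter names (F-G-A-B-C-D-E): a seventh.
At 10 semitones, F#4→E5 falls one short of a major seventh: minor.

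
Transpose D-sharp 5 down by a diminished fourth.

A-double-sharp 4

Four letter names down from D: A.
Moving 4 semitones down from D#5 (the size of a diminished fourth) reaches A##4.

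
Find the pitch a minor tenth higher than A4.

C6

Counting three letter names plus an octave up from A lands on C.
Moving 15 semitones up from A4 (the size of a minor tenth) reaches C6.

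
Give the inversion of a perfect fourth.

The rule of nine gives the new number: 9 − 4 = 5, so a fourth becomes a fifth.
And perfect stays perfect under inversion, so we get a perfect fifth.

P5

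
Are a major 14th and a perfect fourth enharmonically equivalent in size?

A major fourteenth is 23 semitones but a perfect fourth is 5 semitones — different sizes.

No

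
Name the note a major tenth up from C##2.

E##3

The tenth's letter: C up three letter names plus an octave → E.
Moving 16 semitones up from C##2 (the size of a major tenth) reaches E##3.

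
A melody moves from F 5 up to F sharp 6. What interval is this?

A8

F to F is the same letter name, plus an octave: an octave.
F5 to F#6 spans 13 semitones — one semitone wider than the perfect octave (12) — giving an augmented octave.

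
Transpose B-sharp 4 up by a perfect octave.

B-sharp 5

For an octave the letter name doesn't change: still B, an octave up.
Moving 12 semitones up from B#4 (the size of a perfect octave) reaches B#5.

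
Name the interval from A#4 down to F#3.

major tenth

Descending from A#4 to F#3 is the same interval as ascending F#3 to A#4.
F to A spans three letter names (F-G-A), plus an octave: a tenth.
Counting semitones, F#3→A#4 is 16, which is the major tenth.
(Equivalently, a compound major third: a major third plus an octave.)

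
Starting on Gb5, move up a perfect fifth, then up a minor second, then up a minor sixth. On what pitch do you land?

Gb5 up a perfect fifth → Db6 (7 semitones).
Up a minor second from Db6: Ebb6 (1 semitone up).
Up a minor sixth from Ebb6: Cbb7 (8 semitones up).

Cbb7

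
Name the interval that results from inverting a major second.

Interval numbers invert to sum to nine: 2 + 7 = 9, so a second inverts to a seventh.
The quality also flips — major becomes minor — giving a minor seventh.

minor 7th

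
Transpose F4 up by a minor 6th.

Db5

Counting six letter names up from F lands on D.
A minor sixth is 8 semitones; 8 semitones up from F4 gives Db5.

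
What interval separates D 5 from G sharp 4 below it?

Descending from D5 to G#4 is the same interval as ascending G#4 to D5.
G to D spans five letter names (G-A-B-C-D): a fifth.
The perfect fifth is 7 semitones; here we have 6, one semitone narrower: diminished.

d5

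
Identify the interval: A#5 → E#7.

A to E spans five letter names (A-B-C-D-E), plus an octave — that makes it a twelfth of some quality.
Counting semitones, A#5→E#7 is 19, which is the perfect twelfth.
(Equivalently, a compound perfect fifth: a perfect fifth plus an octave.)

perfect 12th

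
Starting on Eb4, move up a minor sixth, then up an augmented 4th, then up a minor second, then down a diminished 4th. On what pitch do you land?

Eb4 up a minor sixth → Cb5 (8 semitones).
Up an augmented fourth from Cb5: F5 (6 semitones up).
Up a minor second from F5: Gb5 (1 semitone up).
A diminished fourth down from Gb5 is D5.

D5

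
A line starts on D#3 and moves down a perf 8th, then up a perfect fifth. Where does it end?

D#3 down a perfect octave → D#2 (12 semitones).
A perfect fifth up from D#2 is A#2.

A#2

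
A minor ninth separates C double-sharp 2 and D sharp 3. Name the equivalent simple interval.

Take out an octave (7 from the number): 9 − 7 = 2.
That makes a minor ninth a compound minor second — an octave plus a minor second.

minor 2nd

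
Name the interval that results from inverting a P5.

P4

Inverted interval numbers add to nine, so a fifth pairs with a fourth (5 + 4 = 9).
And perfect stays perfect under inversion, so we get a perfect fourth.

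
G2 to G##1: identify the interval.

doubly diminished octave

Descending from G2 to G##1 is the same interval as ascending G##1 to G2.
G to G is the same letter name, plus an octave — that makes it an octave of some quality.
The perfect octave is 12 semitones; here we have 10, two semitones narrower: doubly diminished.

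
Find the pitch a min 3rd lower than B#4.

G##4

Counting three letter names down from B lands on G.
Moving 3 semitones down from B#4 (the size of a minor third) reaches G##4.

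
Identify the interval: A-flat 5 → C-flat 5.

Descending from Ab5 to Cb5 is the same interval as ascending Cb5 to Ab5.
C to A spans six letter names (C-D-E-F-G-A) — that makes it a sixth of some quality.
Counting semitones, Cb5→Ab5 is 9, which is the major sixth.

major sixth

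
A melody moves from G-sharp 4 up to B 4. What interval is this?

G to B spans three letter names (G-A-B) — that makes it a third of some quality.
G#4 to B4 is 3 semitones, a half step short of the major third (4), so this is minor.

m3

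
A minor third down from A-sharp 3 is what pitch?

F-double-sharp 3

Counting three letter names down from A lands on F.
A minor third spans 3 semitones, so from A#3 the target pitch is F##3.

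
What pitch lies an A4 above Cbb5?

Fb5

Four letter names up from C: F.
An augmented fourth spans 6 semitones, so from Cbb5 the target pitch is Fb5.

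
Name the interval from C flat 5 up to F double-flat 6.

C to F spans four letter names (C-D-E-F), plus an octave — that makes it an eleventh of some quality.
The perfect eleventh is 17 semitones; here we have 16, one semitone narrower: diminished.
(Equivalently, a compound diminished fourth: a diminished fourth plus an octave.)

diminished eleventh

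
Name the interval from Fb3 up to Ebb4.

F to E spans seven letter names (F-G-A-B-C-D-E) — that makes it a seventh of some quality.
A major seventh would be 11 semitones, but Fb3 to Ebb4 is 10 — one semitone narrower, making it a minor seventh.

minor seventh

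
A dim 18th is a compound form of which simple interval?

d4

Each octave removed subtracts seven from the number: 18 − 14 = 4.
That makes a diminished eighteenth a compound diminished fourth — 2 octaves plus a diminished fourth.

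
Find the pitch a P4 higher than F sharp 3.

The fourth takes the letter from F up to B.
A perfect fourth is 5 semitones; 5 semitones up from F#3 gives B3.

B 3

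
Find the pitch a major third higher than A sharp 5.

The third takes the letter from A up to C.
A major third spans 4 semitones, so from A#5 the target pitch is C##6.

C double-sharp 6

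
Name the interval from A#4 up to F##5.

A to F spans six letter names (A-B-C-D-E-F), so the interval is some kind of sixth.
The major sixth spans 9 semitones, and A#4 to F##5 is exactly 9 semitones — so this is a major sixth.

M6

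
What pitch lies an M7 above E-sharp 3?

D-double-sharp 4

Counting seven letter names up from E lands on D.
A major seventh spans 11 semitones, so from E#3 the target pitch is D##4.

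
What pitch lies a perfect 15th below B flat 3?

B flat 1

The letter stays B (same as the start), shifted two octaves down.
A perfect fifteenth spans 24 semitones, so from Bb3 the target pitch is Bb1.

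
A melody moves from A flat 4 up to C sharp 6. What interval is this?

A to C spans three letter names (A-B-C), plus an octave — that makes it a tenth of some quality.
The major tenth is 16 semitones; here we have 17, one semitone wider: augmented.
(Equivalently, a compound augmented third: an augmented third plus an octave.)

augmented tenth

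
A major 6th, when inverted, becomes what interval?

Interval numbers invert to sum to nine: 6 + 3 = 9, so a sixth inverts to a third.
And major becomes minor under inversion, so we get a minor third.

minor 3rd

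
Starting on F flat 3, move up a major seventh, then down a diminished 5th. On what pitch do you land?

A 3

Fb3 up a major seventh → Eb4 (11 semitones).
Down a diminished fifth from Eb4: A3 (6 semitones down).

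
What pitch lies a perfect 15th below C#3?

For a fifteenth the letter name doesn't change: still C, two octaves down.
A perfect fifteenth is 24 semitones; 24 semitones down from C#3 gives C#1.

C#1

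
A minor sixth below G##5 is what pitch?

B##4

The sixth takes the letter from G down to B.
A minor sixth is 8 semitones; 8 semitones down from G##5 gives B##4.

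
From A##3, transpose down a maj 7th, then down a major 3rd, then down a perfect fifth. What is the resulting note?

A major seventh down from A##3 is B#2.
A major third down from B#2 is G#2.
G#2 down a perfect fifth → C#2 (7 semitones).

C#2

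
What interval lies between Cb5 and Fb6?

perfect eleventh

C to F spans four letter names (C-D-E-F), plus an octave — that makes it an eleventh of some quality.
Counting semitones, Cb5→Fb6 is 17, which is the perfect eleventh.
(Equivalently, a compound perfect fourth: a perfect fourth plus an octave.)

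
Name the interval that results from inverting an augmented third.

Interval numbers invert to sum to nine: 3 + 6 = 9, so a third inverts to a sixth.
Quality inverts too: augmented becomes diminished. That makes the inversion a diminished sixth.

d6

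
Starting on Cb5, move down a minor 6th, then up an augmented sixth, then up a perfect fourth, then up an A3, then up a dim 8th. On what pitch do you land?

Cb5 down a minor sixth → Eb4 (8 semitones).
An augmented sixth up from Eb4 is C#5.
C#5 up a perfect fourth → F#5 (5 semitones).
F#5 up an augmented third → A##5 (5 semitones).
A diminished octave up from A##5 is A#6.

A#6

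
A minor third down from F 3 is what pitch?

D 3

Three letter names down from F: D.
A minor third is 3 semitones; 3 semitones down from F3 gives D3.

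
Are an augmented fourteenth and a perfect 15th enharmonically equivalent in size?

An augmented fourteenth spans 24 semitones, and a perfect fifteenth also spans 24 semitones — they're enharmonic.

Yes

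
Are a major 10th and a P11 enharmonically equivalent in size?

No

A major tenth spans 16 semitones; a perfect eleventh spans 17 semitones. They differ by 1.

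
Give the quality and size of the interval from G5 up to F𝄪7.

augmented 14th

G to F spans seven letter names (G-A-B-C-D-E-F), plus an octave, so the interval is some kind of fourteenth.
The major fourteenth is 23 semitones; here we have 24, one semitone wider: augmented.
(Equivalently, a compound augmented seventh: an augmented seventh plus an octave.)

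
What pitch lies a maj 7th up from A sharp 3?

G double-sharp 4

Seven letter names up from A: G.
A major seventh spans 11 semitones, so from A#3 the target pitch is G##4.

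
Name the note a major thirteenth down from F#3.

The thirteenth's letter: F down six letter names plus an octave → A.
A major thirteenth is 21 semitones; 21 semitones down from F#3 gives A1.

A1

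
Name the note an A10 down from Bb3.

Gbb2

Counting three letter names plus an octave down from B lands on G.
An augmented tenth is 17 semitones; 17 semitones down from Bb3 gives Gbb2.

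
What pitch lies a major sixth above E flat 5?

The sixth takes the letter from E up to C.
Moving 9 semitones up from Eb5 (the size of a major sixth) reaches C6.

C 6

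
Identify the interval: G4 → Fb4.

augmented 2nd

Descending from G4 to Fb4 is the same interval as ascending Fb4 to G4.
F to G spans two letter names (F-G) — that makes it a second of some quality.
Fb4 to G4 spans 3 semitones — one semitone wider than the major second (2) — giving an augmented second.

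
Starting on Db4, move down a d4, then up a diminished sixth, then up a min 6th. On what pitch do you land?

Dbb5

Down a diminished fourth from Db4: A3 (4 semitones down).
A diminished sixth up from A3 is Fb4.
Up a minor sixth from Fb4: Dbb5 (8 semitones up).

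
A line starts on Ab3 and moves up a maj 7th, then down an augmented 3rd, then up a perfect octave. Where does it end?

Up a major seventh from Ab3: G4 (11 semitones up).
An augmented third down from G4 is Ebb4.
Ebb4 up a perfect octave → Ebb5 (12 semitones).

Ebb5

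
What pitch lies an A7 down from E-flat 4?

F-double-flat 3

Counting seven letter names down from E lands on F.
Moving 12 semitones down from Eb4 (the size of an augmented seventh) reaches Fbb3.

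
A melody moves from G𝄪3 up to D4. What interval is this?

G to D spans five letter names (G-A-B-C-D), so the interval is some kind of fifth.
The perfect fifth is 7 semitones; here we have 5, two semitones narrower: doubly diminished.

doubly diminished fifth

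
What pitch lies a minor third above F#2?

Three letter names up from F: A.
A minor third spans 3 semitones, so from F#2 the target pitch is A2.

A2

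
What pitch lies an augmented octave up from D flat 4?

An octave keeps the letter name D, an octave up from D.
An augmented octave is 13 semitones; 13 semitones up from Db4 gives D5.

D 5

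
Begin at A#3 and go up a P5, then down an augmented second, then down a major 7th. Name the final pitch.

Up a perfect fifth from A#3: E#4 (7 semitones up).
An augmented second down from E#4 is D4.
Down a major seventh from D4: Eb3 (11 semitones down).

Eb3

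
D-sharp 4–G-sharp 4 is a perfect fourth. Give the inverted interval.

Inverted interval numbers add to nine, so a fourth pairs with a fifth (4 + 5 = 9).
The quality also flips — perfect stays perfect — giving a perfect fifth.

P5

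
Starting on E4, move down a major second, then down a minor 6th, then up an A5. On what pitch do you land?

E4 down a major second → D4 (2 semitones).
Down a minor sixth from D4: F#3 (8 semitones down).
Up an augmented fifth from F#3: C##4 (8 semitones up).

C##4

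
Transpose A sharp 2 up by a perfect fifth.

Counting five letter names up from A lands on E.
A perfect fifth is 7 semitones; 7 semitones up from A#2 gives E#3.

E sharp 3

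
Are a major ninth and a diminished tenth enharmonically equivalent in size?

Yes

A major ninth = 14 semitones = a diminished tenth; enharmonically equal.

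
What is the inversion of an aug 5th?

diminished fourth

The rule of nine gives the new number: 9 − 5 = 4, so a fifth becomes a fourth.
And augmented becomes diminished under inversion, so we get a diminished fourth.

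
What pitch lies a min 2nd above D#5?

Counting two letter names up from D lands on E.
A minor second is 1 semitone; 1 semitone up from D#5 gives E5.

E5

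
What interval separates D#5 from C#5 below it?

major second

Descending from D#5 to C#5 is the same interval as ascending C#5 to D#5.
C to D spans two letter names (C-D), so the interval is some kind of second.
Counting semitones, C#5→D#5 is 2, which is the major second.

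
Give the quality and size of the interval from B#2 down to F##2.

P4

Descending from B#2 to F##2 is the same interval as ascending F##2 to B#2.
F to B spans four letter names (F-G-A-B) — that makes it a fourth of some quality.
The perfect fourth spans 5 semitones, and F##2 to B#2 is exactly 5 semitones — so this is a perfect fourth.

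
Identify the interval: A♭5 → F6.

A to F spans six letter names (A-B-C-D-E-F): a sixth.
Counting semitones, Ab5→F6 is 9, which is the major sixth.

major 6th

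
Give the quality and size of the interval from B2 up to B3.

perfect 8th

B to B is the same letter name, plus an octave — that makes it an octave of some quality.
The perfect octave spans 12 semitones, and B2 to B3 is exactly 12 semitones — so this is a perfect octave.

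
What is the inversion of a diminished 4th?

Inverted interval numbers add to nine, so a fourth pairs with a fifth (4 + 5 = 9).
And diminished becomes augmented under inversion, so we get an augmented fifth.

augmented fifth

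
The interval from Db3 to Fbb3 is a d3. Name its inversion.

Inverted interval numbers add to nine, so a third pairs with a sixth (3 + 6 = 9).
And diminished becomes augmented under inversion, so we get an augmented sixth.

A6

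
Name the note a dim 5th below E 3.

Counting five letter names down from E lands on A.
A diminished fifth spans 6 semitones, so from E3 the target pitch is A#2.

A sharp 2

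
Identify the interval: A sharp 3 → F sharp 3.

Descending from A#3 to F#3 is the same interval as ascending F#3 to A#3.
F to A spans three letter names (F-G-A): a third.
Counting semitones, F#3→A#3 is 4, which is the major third.

major third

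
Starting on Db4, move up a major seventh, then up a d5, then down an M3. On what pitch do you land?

Ebb5

Db4 up a major seventh → C5 (11 semitones).
C5 up a diminished fifth → Gb5 (6 semitones).
Gb5 down a major third → Ebb5 (4 semitones).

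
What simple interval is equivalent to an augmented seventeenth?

Take out 2 octaves (14 from the number): 17 − 14 = 3.
Quality carries through unchanged, so the simple form is an augmented third.

augmented 3rd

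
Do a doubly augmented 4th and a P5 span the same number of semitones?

Yes

A doubly augmented fourth spans 7 semitones, and a perfect fifth also spans 7 semitones — they're enharmonic.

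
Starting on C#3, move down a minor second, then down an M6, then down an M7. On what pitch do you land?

E1

A minor second down from C#3 is B#2.
A major sixth down from B#2 is D#2.
Down a major seventh from D#2: E1 (11 semitones down).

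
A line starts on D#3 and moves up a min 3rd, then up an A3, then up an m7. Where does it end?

G##4

D#3 up a minor third → F#3 (3 semitones).
An augmented third up from F#3 is A##3.
A minor seventh up from A##3 is G##4.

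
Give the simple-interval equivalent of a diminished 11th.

Subtracting seven from the interval number removes an octave: 11 − 7 = 4.
That makes a diminished eleventh a compound diminished fourth — an octave plus a diminished fourth.

d4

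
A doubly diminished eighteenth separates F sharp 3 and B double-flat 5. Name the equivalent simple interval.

doubly diminished fourth

Subtracting seven from the interval number removes an octave: 18 − 14 = 4.
So a doubly diminished eighteenth is 2 octaves plus a doubly diminished fourth. The quality is unchanged.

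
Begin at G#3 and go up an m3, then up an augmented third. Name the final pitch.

D##4

Up a minor third from G#3: B3 (3 semitones up).
An augmented third up from B3 is D##4.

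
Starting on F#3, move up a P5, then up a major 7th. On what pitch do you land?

B#4

A perfect fifth up from F#3 is C#4.
Up a major seventh from C#4: B#4 (11 semitones up).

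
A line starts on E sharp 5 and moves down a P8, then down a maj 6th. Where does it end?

E#5 down a perfect octave → E#4 (12 semitones).
Down a major sixth from E#4: G#3 (9 semitones down).

G sharp 3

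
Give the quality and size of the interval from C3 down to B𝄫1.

A9

Descending from C3 to Bbb1 is the same interval as ascending Bbb1 to C3.
B to C spans two letter names (B-C), plus an octave: a ninth.
The major ninth is 14 semitones; here we have 15, one semitone wider: augmented.
(Equivalently, a compound augmented second: an augmented second plus an octave.)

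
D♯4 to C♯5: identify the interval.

minor 7th

D to C spans seven letter names (D-E-F-G-A-B-C) — that makes it a seventh of some quality.
D#4 to C#5 is 10 semitones, a half step short of the major seventh (11), so this is minor.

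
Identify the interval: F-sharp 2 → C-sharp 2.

Descending from F#2 to C#2 is the same interval as ascending C#2 to F#2.
C to F spans four letter names (C-D-E-F): a fourth.
The perfect fourth spans 5 semitones, and C#2 to F#2 is exactly 5 semitones — so this is a perfect fourth.

perfect fourth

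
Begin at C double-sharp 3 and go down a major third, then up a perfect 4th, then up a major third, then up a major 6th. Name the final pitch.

D double-sharp 4

Down a major third from C##3: A#2 (4 semitones down).
A perfect fourth up from A#2 is D#3.
Up a major third from D#3: F##3 (4 semitones up).
A major sixth up from F##3 is D##4.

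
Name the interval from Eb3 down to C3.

Descending from Eb3 to C3 is the same interval as ascending C3 to Eb3.
C to E spans three letter names (C-D-E): a third.
C3 to Eb3 is 3 semitones, a half step short of the major third (4), so this is minor.

minor 3rd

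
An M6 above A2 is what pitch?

Counting six letter names up from A lands on F.
A major sixth is 9 semitones; 9 semitones up from A2 gives F#3.

F#3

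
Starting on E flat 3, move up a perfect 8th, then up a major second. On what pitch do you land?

Eb3 up a perfect octave → Eb4 (12 semitones).
Up a major second from Eb4: F4 (2 semitones up).

F 4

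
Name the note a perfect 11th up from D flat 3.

The eleventh's letter: D up four letter names plus an octave → G.
Moving 17 semitones up from Db3 (the size of a perfect eleventh) reaches Gb4.

G flat 4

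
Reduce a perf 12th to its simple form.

Each octave removed subtracts seven from the number: 12 − 7 = 5.
Quality carries through unchanged, so the simple form is a perfect fifth.

perfect 5th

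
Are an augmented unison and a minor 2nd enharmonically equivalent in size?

An augmented unison = 1 semitone = a minor second; enharmonically equal.

Yes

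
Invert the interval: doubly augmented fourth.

doubly diminished 5th

The rule of nine gives the new number: 9 − 4 = 5, so a fourth becomes a fifth.
And doubly augmented becomes doubly diminished under inversion, so we get a doubly diminished fifth.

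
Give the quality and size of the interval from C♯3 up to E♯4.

C to E spans three letter names (C-D-E), plus an octave: a tenth.
C#3 to E#4 is 16 semitones, matching the major tenth exactly, so the quality is major.
(Equivalently, a compound major third: a major third plus an octave.)

major tenth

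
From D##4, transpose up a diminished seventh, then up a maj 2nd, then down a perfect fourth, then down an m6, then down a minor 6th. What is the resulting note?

D##4 up a diminished seventh → C#5 (9 semitones).
Up a major second from C#5: D#5 (2 semitones up).
D#5 down a perfect fourth → A#4 (5 semitones).
A minor sixth down from A#4 is C##4.
C##4 down a minor sixth → E##3 (8 semitones).

E##3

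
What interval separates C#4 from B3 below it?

Descending from C#4 to B3 is the same interval as ascending B3 to C#4.
B to C spans two letter names (B-C), so the interval is some kind of second.
The major second spans 2 semitones, and B3 to C#4 is exactly 2 semitones — so this is a major second.

major second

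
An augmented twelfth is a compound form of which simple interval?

Take out an octave (7 from the number): 12 − 7 = 5.
That makes an augmented twelfth a compound augmented fifth — an octave plus an augmented fifth.

augmented fifth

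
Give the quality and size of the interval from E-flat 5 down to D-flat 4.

Descending from Eb5 to Db4 is the same interval as ascending Db4 to Eb5.
D to E spans two letter names (D-E), plus an octave, so the interval is some kind of ninth.
Db4 to Eb5 is 14 semitones, matching the major ninth exactly, so the quality is major.
(Equivalently, a compound major second: a major second plus an octave.)

major ninth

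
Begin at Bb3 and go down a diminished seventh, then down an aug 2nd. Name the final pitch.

Bb2

Down a diminished seventh from Bb3: C#3 (9 semitones down).
C#3 down an augmented second → Bb2 (3 semitones).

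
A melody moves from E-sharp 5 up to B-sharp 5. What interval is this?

E to B spans five letter names (E-F-G-A-B), so the interval is some kind of fifth.
The perfect fifth spans 7 semitones, and E#5 to B#5 is exactly 7 semitones — so this is a perfect fifth.

P5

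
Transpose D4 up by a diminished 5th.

Ab4

The fifth takes the letter from D up to A.
A diminished fifth is 6 semitones; 6 semitones up from D4 gives Ab4.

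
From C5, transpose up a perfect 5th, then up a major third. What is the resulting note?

B5

C5 up a perfect fifth → G5 (7 semitones).
A major third up from G5 is B5.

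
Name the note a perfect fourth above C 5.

Four letter names up from C: F.
A perfect fourth spans 5 semitones, so from C5 the target pitch is F5.

F 5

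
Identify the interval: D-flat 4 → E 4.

D to E spans two letter names (D-E), so the interval is some kind of second.
A major second would be 2 semitones; Db4 to E4 is 3, one semitone wider, so the interval is augmented.

augmented second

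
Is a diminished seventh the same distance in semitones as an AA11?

9 semitones (diminished seventh) vs 19 semitones (doubly augmented eleventh): not equal.

No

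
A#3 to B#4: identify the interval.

A to B spans two letter names (A-B), plus an octave: a ninth.
Counting semitones, A#3→B#4 is 14, which is the major ninth.
(Equivalently, a compound major second: a major second plus an octave.)

major 9th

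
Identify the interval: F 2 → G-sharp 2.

A2

F to G spans two letter names (F-G) — that makes it a second of some quality.
F2 to G#2 spans 3 semitones — one semitone wider than the major second (2) — giving an augmented second.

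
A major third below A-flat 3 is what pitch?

F-flat 3

Three letter names down from A: F.
A major third spans 4 semitones, so from Ab3 the target pitch is Fb3.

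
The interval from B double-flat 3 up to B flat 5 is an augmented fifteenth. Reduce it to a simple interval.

Subtracting seven from the interval number removes an octave: 15 − 7 = 8.
So an augmented fifteenth is an octave plus an augmented octave. The quality is unchanged.

augmented 8th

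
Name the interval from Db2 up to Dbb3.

diminished octave

D to D is the same letter name, plus an octave — that makes it an octave of some quality.
Db2 to Dbb3 spans 11 semitones — one semitone narrower than the perfect octave (12) — giving a diminished octave.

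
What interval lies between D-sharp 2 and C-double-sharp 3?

M7

D to C spans seven letter names (D-E-F-G-A-B-C), so the interval is some kind of seventh.
The major seventh spans 11 semitones, and D#2 to C##3 is exactly 11 semitones — so this is a major seventh.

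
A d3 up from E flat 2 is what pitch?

Three letter names up from E: G.
A diminished third is 2 semitones; 2 semitones up from Eb2 gives Gbb2.

G double-flat 2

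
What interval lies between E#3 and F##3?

M2

E to F spans two letter names (E-F), so the interval is some kind of second.
Counting semitones, E#3→F##3 is 2, which is the major second.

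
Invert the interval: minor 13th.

major 3rd

First reduce the compound minor thirteenth to its simple form, a minor sixth.
Interval numbers invert to sum to nine: 6 + 3 = 9, so a sixth inverts to a third.
Quality inverts too: minor becomes major. That makes the inversion a major third.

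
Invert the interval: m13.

major third

First reduce the compound minor thirteenth to its simple form, a minor sixth.
Inverted interval numbers add to nine, so a sixth pairs with a third (6 + 3 = 9).
Quality inverts too: minor becomes major. That makes the inversion a major third.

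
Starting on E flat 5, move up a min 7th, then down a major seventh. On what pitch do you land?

E double-flat 5

A minor seventh up from Eb5 is Db6.
Down a major seventh from Db6: Ebb5 (11 semitones down).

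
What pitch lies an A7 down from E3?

Counting seven letter names down from E lands on F.
An augmented seventh is 12 semitones; 12 semitones down from E3 gives Fb2.

Fb2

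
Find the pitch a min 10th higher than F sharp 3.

Three letters up from F (plus an octave) reaches A.
Moving 15 semitones up from F#3 (the size of a minor tenth) reaches A4.

A 4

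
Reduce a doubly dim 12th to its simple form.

doubly diminished fifth

Each octave removed subtracts seven from the number: 12 − 7 = 5.
So a doubly diminished twelfth is an octave plus a doubly diminished fifth. The quality is unchanged.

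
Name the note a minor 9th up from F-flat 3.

Counting two letter names plus an octave up from F lands on G.
A minor ninth spans 13 semitones, so from Fb3 the target pitch is Gbb4.

G-double-flat 4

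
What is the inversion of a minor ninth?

First reduce the compound minor ninth to its simple form, a minor second.
The rule of nine gives the new number: 9 − 2 = 7, so a second becomes a seventh.
The quality also flips — minor becomes major — giving a major seventh.

major seventh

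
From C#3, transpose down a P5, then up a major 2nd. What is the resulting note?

C#3 down a perfect fifth → F#2 (7 semitones).
A major second up from F#2 is G#2.

G#2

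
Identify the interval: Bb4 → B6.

augmented 15th

B to B is the same letter name, plus 2 octaves, so the interval is some kind of fifteenth.
A perfect fifteenth would be 24 semitones; Bb4 to B6 is 25, one semitone wider, so the interval is augmented.
(Equivalently, a compound augmented octave: an augmented octave plus an octave.)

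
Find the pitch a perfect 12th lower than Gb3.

Cb2

Counting five letter names plus an octave down from G lands on C.
Moving 19 semitones down from Gb3 (the size of a perfect twelfth) reaches Cb2.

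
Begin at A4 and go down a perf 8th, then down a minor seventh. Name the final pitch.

Down a perfect octave from A4: A3 (12 semitones down).
A3 down a minor seventh → B2 (10 semitones).

B2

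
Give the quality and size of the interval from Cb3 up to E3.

augmented third

C to E spans three letter names (C-D-E), so the interval is some kind of third.
Cb3 to E3 spans 5 semitones — one semitone wider than the major third (4) — giving an augmented third.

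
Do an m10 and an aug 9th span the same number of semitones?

A minor tenth spans 15 semitones, and an augmented ninth also spans 15 semitones — they're enharmonic.

Yes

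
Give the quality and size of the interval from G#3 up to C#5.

P11

G to C spans four letter names (G-A-B-C), plus an octave: an eleventh.
The perfect eleventh spans 17 semitones, and G#3 to C#5 is exactly 17 semitones — so this is a perfect eleventh.
(Equivalently, a compound perfect fourth: a perfect fourth plus an octave.)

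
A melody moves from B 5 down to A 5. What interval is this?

major second

Descending from B5 to A5 is the same interval as ascending A5 to B5.
A to B spans two letter names (A-B), so the interval is some kind of second.
The major second spans 2 semitones, and A5 to B5 is exactly 2 semitones — so this is a major second.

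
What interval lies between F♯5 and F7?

d15

F to F is the same letter name, plus 2 octaves: a fifteenth.
A perfect fifteenth would be 24 semitones; F#5 to F7 is 23, one semitone narrower, so the interval is diminished.
(Equivalently, a compound diminished octave: a diminished octave plus an octave.)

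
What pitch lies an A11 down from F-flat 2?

Counting four letter names plus an octave down from F lands on C.
Moving 18 semitones down from Fb2 (the size of an augmented eleventh) reaches Cbb1.

C-double-flat 1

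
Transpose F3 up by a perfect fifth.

C4

The fifth takes the letter from F up to C.
A perfect fifth is 7 semitones; 7 semitones up from F3 gives C4.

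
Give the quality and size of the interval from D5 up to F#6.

major 10th

D to F spans three letter names (D-E-F), plus an octave: a tenth.
D5 to F#6 is 16 semitones, matching the major tenth exactly, so the quality is major.
(Equivalently, a compound major third: a major third plus an octave.)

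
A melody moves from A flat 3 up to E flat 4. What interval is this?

perfect fifth

A to E spans five letter names (A-B-C-D-E) — that makes it a fifth of some quality.
The perfect fifth spans 7 semitones, and Ab3 to Eb4 is exactly 7 semitones — so this is a perfect fifth.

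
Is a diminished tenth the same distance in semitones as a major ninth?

Yes

Both span 14 semitones: a diminished tenth and a major ninth are the same chromatic distance.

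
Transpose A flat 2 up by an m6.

Six letter names up from A: F.
Moving 8 semitones up from Ab2 (the size of a minor sixth) reaches Fb3.

F flat 3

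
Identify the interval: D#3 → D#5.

perfect fifteenth

D to D is the same letter name, plus 2 octaves — that makes it a fifteenth of some quality.
Counting semitones, D#3→D#5 is 24, which is the perfect fifteenth.
(Equivalently, a compound perfect octave: a perfect octave plus an octave.)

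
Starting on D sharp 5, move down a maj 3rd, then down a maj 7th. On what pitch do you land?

C 4

Down a major third from D#5: B4 (4 semitones down).
A major seventh down from B4 is C4.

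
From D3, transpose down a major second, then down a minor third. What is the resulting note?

A2

D3 down a major second → C3 (2 semitones).
A minor third down from C3 is A2.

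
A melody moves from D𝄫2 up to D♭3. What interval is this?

D to D is the same letter name, plus an octave — that makes it an octave of some quality.
The perfect octave is 12 semitones; here we have 13, one semitone wider: augmented.

A8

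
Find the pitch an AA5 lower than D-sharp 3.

G-flat 2

Five letter names down from D: G.
A doubly augmented fifth is 9 semitones; 9 semitones down from D#3 gives Gb2.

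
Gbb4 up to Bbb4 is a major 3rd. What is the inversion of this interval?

Interval numbers invert to sum to nine: 3 + 6 = 9, so a third inverts to a sixth.
Quality inverts too: major becomes minor. That makes the inversion a minor sixth.

minor sixth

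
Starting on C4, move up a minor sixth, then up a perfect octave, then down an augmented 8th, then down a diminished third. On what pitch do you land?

F4

Up a minor sixth from C4: Ab4 (8 semitones up).
Up a perfect octave from Ab4: Ab5 (12 semitones up).
Down an augmented octave from Ab5: Abb4 (13 semitones down).
A diminished third down from Abb4 is F4.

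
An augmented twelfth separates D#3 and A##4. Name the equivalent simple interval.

Subtracting seven from the interval number removes an octave: 12 − 7 = 5.
So an augmented twelfth is an octave plus an augmented fifth. The quality is unchanged.

augmented fifth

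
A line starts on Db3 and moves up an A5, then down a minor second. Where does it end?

G#3

Up an augmented fifth from Db3: A3 (8 semitones up).
A minor second down from A3 is G#3.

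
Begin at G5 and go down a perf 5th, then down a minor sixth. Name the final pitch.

E4

A perfect fifth down from G5 is C5.
Down a minor sixth from C5: E4 (8 semitones down).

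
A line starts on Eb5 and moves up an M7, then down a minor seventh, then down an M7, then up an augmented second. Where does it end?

Eb5 up a major seventh → D6 (11 semitones).
D6 down a minor seventh → E5 (10 semitones).
Down a major seventh from E5: F4 (11 semitones down).
An augmented second up from F4 is G#4.

G#4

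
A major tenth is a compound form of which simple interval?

Take out an octave (7 from the number): 10 − 7 = 3.
That makes a major tenth a compound major third — an octave plus a major third.

major third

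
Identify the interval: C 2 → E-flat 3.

minor tenth

C to E spans three letter names (C-D-E), plus an octave — that makes it a tenth of some quality.
C2 to Eb3 is 15 semitones, a half step short of the major tenth (16), so this is minor.
(Equivalently, a compound minor third: a minor third plus an octave.)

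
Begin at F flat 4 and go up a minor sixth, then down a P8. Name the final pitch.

D double-flat 4

A minor sixth up from Fb4 is Dbb5.
Down a perfect octave from Dbb5: Dbb4 (12 semitones down).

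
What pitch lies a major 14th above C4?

B5

Seven letters up from C (plus an octave) reaches B.
Moving 23 semitones up from C4 (the size of a major fourteenth) reaches B5.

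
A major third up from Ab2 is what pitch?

C3

Three letter names up from A: C.
A major third is 4 semitones; 4 semitones up from Ab2 gives C3.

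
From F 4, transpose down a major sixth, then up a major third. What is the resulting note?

A major sixth down from F4 is Ab3.
Up a major third from Ab3: C4 (4 semitones up).

C 4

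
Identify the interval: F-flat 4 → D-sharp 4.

doubly diminished third

Descending from Fb4 to D#4 is the same interval as ascending D#4 to Fb4.
D to F spans three letter names (D-E-F): a third.
A major third would be 4 semitones; D#4 to Fb4 is 1, three semitones narrower, so the interval is doubly diminished.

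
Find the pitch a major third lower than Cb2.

Abb1

The third takes the letter from C down to A.
A major third spans 4 semitones, so from Cb2 the target pitch is Abb1.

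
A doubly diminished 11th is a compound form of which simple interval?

Subtracting seven from the interval number removes an octave: 11 − 7 = 4.
So a doubly diminished eleventh is an octave plus a doubly diminished fourth. The quality is unchanged.

doubly diminished 4th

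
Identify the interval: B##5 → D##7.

minor 10th

B to D spans three letter names (B-C-D), plus an octave, so the interval is some kind of tenth.
B##5 to D##7 is 15 semitones, a half step short of the major tenth (16), so this is minor.
(Equivalently, a compound minor third: a minor third plus an octave.)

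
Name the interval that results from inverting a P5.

The rule of nine gives the new number: 9 − 5 = 4, so a fifth becomes a fourth.
Quality inverts too: perfect stays perfect. That makes the inversion a perfect fourth.

perfect fourth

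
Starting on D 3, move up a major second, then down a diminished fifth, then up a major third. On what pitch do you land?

C double-sharp 3

A major second up from D3 is E3.
E3 down a diminished fifth → A#2 (6 semitones).
A#2 up a major third → C##3 (4 semitones).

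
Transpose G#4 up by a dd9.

Abb5

Two letters up from G (plus an octave) reaches A.
Moving 11 semitones up from G#4 (the size of a doubly diminished ninth) reaches Abb5.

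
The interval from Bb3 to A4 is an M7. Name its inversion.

The rule of nine gives the new number: 9 − 7 = 2, so a seventh becomes a second.
The quality also flips — major becomes minor — giving a minor second.

minor second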